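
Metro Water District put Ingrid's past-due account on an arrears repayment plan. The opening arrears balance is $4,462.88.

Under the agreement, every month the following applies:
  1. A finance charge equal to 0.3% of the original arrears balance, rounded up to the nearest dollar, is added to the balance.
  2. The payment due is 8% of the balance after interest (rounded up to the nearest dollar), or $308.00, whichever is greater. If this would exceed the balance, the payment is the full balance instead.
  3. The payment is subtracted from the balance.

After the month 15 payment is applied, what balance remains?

$0.00

Month 1: opening $4,462.88; interest $14.00 → $4,476.88; payment $359.00; balance $4,117.88
Month 2: opening $4,117.88; interest $14.00 → $4,131.88; payment $331.00; balance $3,800.88
Month 3: opening $3,800.88; interest $14.00 → $3,814.88; payment $308.00; balance $3,506.88
Month 4: opening $3,506.88; interest $14.00 → $3,520.88; payment $308.00; balance $3,212.88
Month 5: opening $3,212.88; interest $14.00 → $3,226.88; payment $308.00; balance $2,918.88
Month 6: opening $2,918.88; interest $14.00 → $2,932.88; payment $308.00; balance $2,624.88
Month 7: opening $2,624.88; interest $14.00 → $2,638.88; payment $308.00; balance $2,330.88
Month 8: opening $2,330.88; interest $14.00 → $2,344.88; payment $308.00; balance $2,036.88
Month 9: opening $2,036.88; interest $14.00 → $2,050.88; payment $308.00; balance $1,742.88
Month 10: opening $1,742.88; interest $14.00 → $1,756.88; payment $308.00; balance $1,448.88
Month 11: opening $1,448.88; interest $14.00 → $1,462.88; payment $308.00; balance $1,154.88
Month 12: opening $1,154.88; interest $14.00 → $1,168.88; payment $308.00; balance $860.88
Month 13: opening $860.88; interest $14.00 → $874.88; payment $308.00; balance $566.88
Month 14: opening $566.88; interest $14.00 → $580.88; payment $308.00; balance $272.88
Month 15: opening $272.88; interest $14.00 → $286.88; payment $286.88; balance $0.00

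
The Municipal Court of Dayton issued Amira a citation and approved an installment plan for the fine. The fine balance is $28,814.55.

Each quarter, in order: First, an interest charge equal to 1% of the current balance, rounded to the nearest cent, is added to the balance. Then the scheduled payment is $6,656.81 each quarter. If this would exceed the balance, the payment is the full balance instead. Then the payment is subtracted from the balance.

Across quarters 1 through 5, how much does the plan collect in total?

$29,612.02

Quarter 1: $28,814.55 +$288.15 interest = $29,102.70; pay $6,656.81 → $22,445.89
Quarter 2: $22,445.89 +$224.46 interest = $22,670.35; pay $6,656.81 → $16,013.54
Quarter 3: $16,013.54 +$160.14 interest = $16,173.68; pay $6,656.81 → $9,516.87
Quarter 4: $9,516.87 +$95.17 interest = $9,612.04; pay $6,656.81 → $2,955.23
Quarter 5: $2,955.23 +$29.55 interest = $2,984.78; pay $2,984.78 → $0.00
Total paid: $29,612.02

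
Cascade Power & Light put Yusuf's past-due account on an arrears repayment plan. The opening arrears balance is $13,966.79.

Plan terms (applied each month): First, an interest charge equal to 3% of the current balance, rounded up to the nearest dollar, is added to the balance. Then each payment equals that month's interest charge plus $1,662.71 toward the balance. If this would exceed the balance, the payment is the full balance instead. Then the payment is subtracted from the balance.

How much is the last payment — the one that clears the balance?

Month 1: $13,966.79 +$420.00 interest = $14,386.79; pay $2,082.71 → $12,304.08
Month 2: $12,304.08 +$370.00 interest = $12,674.08; pay $2,032.71 → $10,641.37
Month 3: $10,641.37 +$320.00 interest = $10,961.37; pay $1,982.71 → $8,978.66
Month 4: $8,978.66 +$270.00 interest = $9,248.66; pay $1,932.71 → $7,315.95
Month 5: $7,315.95 +$220.00 interest = $7,535.95; pay $1,882.71 → $5,653.24
Month 6: $5,653.24 +$170.00 interest = $5,823.24; pay $1,832.71 → $3,990.53
Month 7: $3,990.53 +$120.00 interest = $4,110.53; pay $1,782.71 → $2,327.82
Month 8: $2,327.82 +$70.00 interest = $2,397.82; pay $1,732.71 → $665.11
Month 9: $665.11 +$20.00 interest = $685.11; pay $685.11 → $0.00

$685.11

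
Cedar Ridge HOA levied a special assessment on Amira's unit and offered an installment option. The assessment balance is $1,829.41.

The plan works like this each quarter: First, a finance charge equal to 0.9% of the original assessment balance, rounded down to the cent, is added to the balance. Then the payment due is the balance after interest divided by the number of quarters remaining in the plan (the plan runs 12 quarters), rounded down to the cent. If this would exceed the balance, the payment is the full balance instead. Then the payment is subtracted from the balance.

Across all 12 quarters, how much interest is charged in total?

# | Opening | Interest | Payment | End bal
1 | $1,829.41 | $16.46 | $153.82 | $1,692.05
2 | $1,692.05 | $16.46 | $155.31 | $1,553.20
3 | $1,553.20 | $16.46 | $156.96 | $1,412.70
4 | $1,412.70 | $16.46 | $158.79 | $1,270.37
5 | $1,270.37 | $16.46 | $160.85 | $1,125.98
6 | $1,125.98 | $16.46 | $163.20 | $979.24
7 | $979.24 | $16.46 | $165.95 | $829.75
8 | $829.75 | $16.46 | $169.24 | $676.97
9 | $676.97 | $16.46 | $173.35 | $520.08
10 | $520.08 | $16.46 | $178.84 | $357.70
11 | $357.70 | $16.46 | $187.08 | $187.08
12 | $187.08 | $16.46 | $203.54 | $0.00
Total interest: $16.46 + $16.46 + $16.46 + $16.46 + $16.46 + $16.46 + $16.46 + $16.46 + $16.46 + $16.46 + $16.46 + $16.46 = $197.52

$197.52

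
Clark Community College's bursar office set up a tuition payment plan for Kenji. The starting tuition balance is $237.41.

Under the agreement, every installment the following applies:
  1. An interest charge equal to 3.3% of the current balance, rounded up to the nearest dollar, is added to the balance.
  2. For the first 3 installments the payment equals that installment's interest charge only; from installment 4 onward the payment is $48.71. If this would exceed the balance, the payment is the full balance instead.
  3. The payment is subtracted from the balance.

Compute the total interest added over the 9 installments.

Installment 1: opening $237.41; interest $8.00 → $245.41; payment $8.00; balance $237.41
Installment 2: opening $237.41; interest $8.00 → $245.41; payment $8.00; balance $237.41
Installment 3: opening $237.41; interest $8.00 → $245.41; payment $8.00; balance $237.41
Installment 4: opening $237.41; interest $8.00 → $245.41; payment $48.71; balance $196.70
Installment 5: opening $196.70; interest $7.00 → $203.70; payment $48.71; balance $154.99
Installment 6: opening $154.99; interest $6.00 → $160.99; payment $48.71; balance $112.28
Installment 7: opening $112.28; interest $4.00 → $116.28; payment $48.71; balance $67.57
Installment 8: opening $67.57; interest $3.00 → $70.57; payment $48.71; balance $21.86
Installment 9: opening $21.86; interest $1.00 → $22.86; payment $22.86; balance $0.00
Total interest: $8.00 + $8.00 + $8.00 + $8.00 + $7.00 + $6.00 + $4.00 + $3.00 + $1.00 = $53.00

$53.00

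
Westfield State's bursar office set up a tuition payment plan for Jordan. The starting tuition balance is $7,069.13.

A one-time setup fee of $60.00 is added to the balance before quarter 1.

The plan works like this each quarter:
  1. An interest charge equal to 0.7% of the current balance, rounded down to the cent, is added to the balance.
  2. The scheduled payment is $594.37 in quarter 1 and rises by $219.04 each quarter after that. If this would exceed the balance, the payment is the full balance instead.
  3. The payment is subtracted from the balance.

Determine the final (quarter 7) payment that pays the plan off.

Quarter 1: opening $7,129.13; interest $49.90 → $7,179.03; payment $594.37; balance $6,584.66
Quarter 2: opening $6,584.66; interest $46.09 → $6,630.75; payment $813.41; balance $5,817.34
Quarter 3: opening $5,817.34; interest $40.72 → $5,858.06; payment $1,032.45; balance $4,825.61
Quarter 4: opening $4,825.61; interest $33.77 → $4,859.38; payment $1,251.49; balance $3,607.89
Quarter 5: opening $3,607.89; interest $25.25 → $3,633.14; payment $1,470.53; balance $2,162.61
Quarter 6: opening $2,162.61; interest $15.13 → $2,177.74; payment $1,689.57; balance $488.17
Quarter 7: opening $488.17; interest $3.41 → $491.58; payment $491.58; balance $0.00

$491.58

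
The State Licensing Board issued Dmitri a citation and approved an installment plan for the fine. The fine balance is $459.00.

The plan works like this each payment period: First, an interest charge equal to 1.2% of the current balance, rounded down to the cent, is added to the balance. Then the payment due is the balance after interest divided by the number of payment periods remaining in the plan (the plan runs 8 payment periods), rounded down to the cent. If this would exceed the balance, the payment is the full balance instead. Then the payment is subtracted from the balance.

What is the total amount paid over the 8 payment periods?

Payment period 1: opening $459.00; interest $5.50 → $464.50; payment $58.06; balance $406.44
Payment period 2: opening $406.44; interest $4.87 → $411.31; payment $58.75; balance $352.56
Payment period 3: opening $352.56; interest $4.23 → $356.79; payment $59.46; balance $297.33
Payment period 4: opening $297.33; interest $3.56 → $300.89; payment $60.17; balance $240.72
Payment period 5: opening $240.72; interest $2.88 → $243.60; payment $60.90; balance $182.70
Payment period 6: opening $182.70; interest $2.19 → $184.89; payment $61.63; balance $123.26
Payment period 7: opening $123.26; interest $1.47 → $124.73; payment $62.36; balance $62.37
Payment period 8: opening $62.37; interest $0.74 → $63.11; payment $63.11; balance $0.00
Total paid: $484.44

$484.44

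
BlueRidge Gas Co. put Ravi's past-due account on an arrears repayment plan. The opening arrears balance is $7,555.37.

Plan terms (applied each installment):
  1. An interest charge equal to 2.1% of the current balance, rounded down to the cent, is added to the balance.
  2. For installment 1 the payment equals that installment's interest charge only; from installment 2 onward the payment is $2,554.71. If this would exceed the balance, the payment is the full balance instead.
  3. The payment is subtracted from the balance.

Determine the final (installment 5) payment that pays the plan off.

$219.72

# | Opening | Interest | Payment | End bal
1 | $7,555.37 | $158.66 | $158.66 | $7,555.37
2 | $7,555.37 | $158.66 | $2,554.71 | $5,159.32
3 | $5,159.32 | $108.34 | $2,554.71 | $2,712.95
4 | $2,712.95 | $56.97 | $2,554.71 | $215.21
5 | $215.21 | $4.51 | $219.72 | $0.00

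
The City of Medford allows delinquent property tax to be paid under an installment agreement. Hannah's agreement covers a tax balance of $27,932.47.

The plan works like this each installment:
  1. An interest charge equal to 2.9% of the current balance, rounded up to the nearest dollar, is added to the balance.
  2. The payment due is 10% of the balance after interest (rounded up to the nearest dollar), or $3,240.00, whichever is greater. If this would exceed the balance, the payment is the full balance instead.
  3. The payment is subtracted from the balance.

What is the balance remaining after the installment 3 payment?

$20,431.47

# | Opening | Interest | Payment | End bal
1 | $27,932.47 | $811.00 | $3,240.00 | $25,503.47
2 | $25,503.47 | $740.00 | $3,240.00 | $23,003.47
3 | $23,003.47 | $668.00 | $3,240.00 | $20,431.47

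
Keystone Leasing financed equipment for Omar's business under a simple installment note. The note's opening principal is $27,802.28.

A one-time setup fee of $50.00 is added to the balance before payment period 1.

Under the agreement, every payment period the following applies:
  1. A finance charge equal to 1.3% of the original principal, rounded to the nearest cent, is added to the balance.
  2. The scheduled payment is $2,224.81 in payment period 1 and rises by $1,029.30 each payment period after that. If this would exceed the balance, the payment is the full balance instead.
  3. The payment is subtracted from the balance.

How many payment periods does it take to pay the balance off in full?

Payment period 1: $27,852.28 +$361.43 interest = $28,213.71; pay $2,224.81 → $25,988.90
Payment period 2: $25,988.90 +$361.43 interest = $26,350.33; pay $3,254.11 → $23,096.22
Payment period 3: $23,096.22 +$361.43 interest = $23,457.65; pay $4,283.41 → $19,174.24
Payment period 4: $19,174.24 +$361.43 interest = $19,535.67; pay $5,312.71 → $14,222.96
Payment period 5: $14,222.96 +$361.43 interest = $14,584.39; pay $6,342.01 → $8,242.38
Payment period 6: $8,242.38 +$361.43 interest = $8,603.81; pay $7,371.31 → $1,232.50
Payment period 7: $1,232.50 +$361.43 interest = $1,593.93; pay $1,593.93 → $0.00
Balance reaches $0.00 in payment period 7.

7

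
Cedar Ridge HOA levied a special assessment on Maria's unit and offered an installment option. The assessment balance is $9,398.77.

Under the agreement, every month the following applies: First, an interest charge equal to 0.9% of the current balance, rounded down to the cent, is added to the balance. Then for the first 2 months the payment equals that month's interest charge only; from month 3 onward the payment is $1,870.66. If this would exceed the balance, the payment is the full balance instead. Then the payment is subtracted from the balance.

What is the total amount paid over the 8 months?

Month 1: opening $9,398.77; interest $84.58 → $9,483.35; payment $84.58; balance $9,398.77
Month 2: opening $9,398.77; interest $84.58 → $9,483.35; payment $84.58; balance $9,398.77
Month 3: opening $9,398.77; interest $84.58 → $9,483.35; payment $1,870.66; balance $7,612.69
Month 4: opening $7,612.69; interest $68.51 → $7,681.20; payment $1,870.66; balance $5,810.54
Month 5: opening $5,810.54; interest $52.29 → $5,862.83; payment $1,870.66; balance $3,992.17
Month 6: opening $3,992.17; interest $35.92 → $4,028.09; payment $1,870.66; balance $2,157.43
Month 7: opening $2,157.43; interest $19.41 → $2,176.84; payment $1,870.66; balance $306.18
Month 8: opening $306.18; interest $2.75 → $308.93; payment $308.93; balance $0.00
Total paid: $9,831.39

$9,831.39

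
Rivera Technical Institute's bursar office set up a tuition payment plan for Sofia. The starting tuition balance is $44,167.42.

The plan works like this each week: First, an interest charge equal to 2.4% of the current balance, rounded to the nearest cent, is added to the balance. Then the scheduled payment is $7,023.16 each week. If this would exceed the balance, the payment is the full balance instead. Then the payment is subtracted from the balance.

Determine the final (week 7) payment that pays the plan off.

Week 1: $44,167.42 +$1,060.02 interest = $45,227.44; pay $7,023.16 → $38,204.28
Week 2: $38,204.28 +$916.90 interest = $39,121.18; pay $7,023.16 → $32,098.02
Week 3: $32,098.02 +$770.35 interest = $32,868.37; pay $7,023.16 → $25,845.21
Week 4: $25,845.21 +$620.29 interest = $26,465.50; pay $7,023.16 → $19,442.34
Week 5: $19,442.34 +$466.62 interest = $19,908.96; pay $7,023.16 → $12,885.80
Week 6: $12,885.80 +$309.26 interest = $13,195.06; pay $7,023.16 → $6,171.90
Week 7: $6,171.90 +$148.13 interest = $6,320.03; pay $6,320.03 → $0.00

$6,320.03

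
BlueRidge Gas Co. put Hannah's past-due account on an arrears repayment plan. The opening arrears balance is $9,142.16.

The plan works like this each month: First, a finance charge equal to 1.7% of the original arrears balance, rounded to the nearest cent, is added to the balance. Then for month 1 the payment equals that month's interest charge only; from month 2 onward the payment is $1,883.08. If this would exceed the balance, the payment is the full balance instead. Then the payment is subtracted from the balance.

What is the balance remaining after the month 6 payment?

# | Opening | Interest | Payment | End bal
1 | $9,142.16 | $155.42 | $155.42 | $9,142.16
2 | $9,142.16 | $155.42 | $1,883.08 | $7,414.50
3 | $7,414.50 | $155.42 | $1,883.08 | $5,686.84
4 | $5,686.84 | $155.42 | $1,883.08 | $3,959.18
5 | $3,959.18 | $155.42 | $1,883.08 | $2,231.52
6 | $2,231.52 | $155.42 | $1,883.08 | $503.86

$503.86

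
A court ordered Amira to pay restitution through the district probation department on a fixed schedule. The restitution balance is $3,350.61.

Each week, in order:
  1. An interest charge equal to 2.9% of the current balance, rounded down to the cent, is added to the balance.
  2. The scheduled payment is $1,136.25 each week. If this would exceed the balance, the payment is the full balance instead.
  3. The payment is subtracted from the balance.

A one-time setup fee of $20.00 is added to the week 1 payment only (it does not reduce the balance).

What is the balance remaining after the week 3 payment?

$142.07

Week 1: $3,350.61 +$97.16 interest = $3,447.77; pay $1,136.25 (+ $20.00 fee) → $2,311.52
Week 2: $2,311.52 +$67.03 interest = $2,378.55; pay $1,136.25 → $1,242.30
Week 3: $1,242.30 +$36.02 interest = $1,278.32; pay $1,136.25 → $142.07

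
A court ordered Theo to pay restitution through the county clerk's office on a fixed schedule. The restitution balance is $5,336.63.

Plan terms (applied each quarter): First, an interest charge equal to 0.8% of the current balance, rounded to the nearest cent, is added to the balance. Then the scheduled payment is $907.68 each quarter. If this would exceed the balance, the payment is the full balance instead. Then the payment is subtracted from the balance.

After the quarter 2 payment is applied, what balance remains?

Quarter 1: opening $5,336.63; interest $42.69 → $5,379.32; payment $907.68; balance $4,471.64
Quarter 2: opening $4,471.64; interest $35.77 → $4,507.41; payment $907.68; balance $3,599.73

$3,599.73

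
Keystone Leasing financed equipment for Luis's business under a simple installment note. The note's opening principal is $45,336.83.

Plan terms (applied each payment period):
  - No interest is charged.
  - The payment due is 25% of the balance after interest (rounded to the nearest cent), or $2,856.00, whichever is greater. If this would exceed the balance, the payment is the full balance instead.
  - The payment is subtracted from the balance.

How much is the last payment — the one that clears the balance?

$2,190.64

Payment period 1: $45,336.83 − $11,334.21 → $34,002.62
Payment period 2: $34,002.62 − $8,500.66 → $25,501.96
Payment period 3: $25,501.96 − $6,375.49 → $19,126.47
Payment period 4: $19,126.47 − $4,781.62 → $14,344.85
Payment period 5: $14,344.85 − $3,586.21 → $10,758.64
Payment period 6: $10,758.64 − $2,856.00 → $7,902.64
Payment period 7: $7,902.64 − $2,856.00 → $5,046.64
Payment period 8: $5,046.64 − $2,856.00 → $2,190.64
Payment period 9: $2,190.64 − $2,190.64 → $0.00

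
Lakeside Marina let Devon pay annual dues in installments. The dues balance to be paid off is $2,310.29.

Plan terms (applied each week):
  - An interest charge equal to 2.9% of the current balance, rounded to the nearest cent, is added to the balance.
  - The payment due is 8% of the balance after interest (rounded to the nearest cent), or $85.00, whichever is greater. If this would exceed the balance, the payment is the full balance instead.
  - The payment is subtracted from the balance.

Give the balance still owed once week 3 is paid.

$1,960.10

Week 1: opening $2,310.29; interest $67.00 → $2,377.29; payment $190.18; balance $2,187.11
Week 2: opening $2,187.11; interest $63.43 → $2,250.54; payment $180.04; balance $2,070.50
Week 3: opening $2,070.50; interest $60.04 → $2,130.54; payment $170.44; balance $1,960.10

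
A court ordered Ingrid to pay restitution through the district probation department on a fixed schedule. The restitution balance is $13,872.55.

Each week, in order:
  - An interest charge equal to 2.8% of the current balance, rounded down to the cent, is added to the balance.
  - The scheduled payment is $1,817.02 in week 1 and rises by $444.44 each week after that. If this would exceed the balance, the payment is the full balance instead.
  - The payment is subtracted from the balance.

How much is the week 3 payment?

Week 1: $13,872.55 +$388.43 interest = $14,260.98; pay $1,817.02 → $12,443.96
Week 2: $12,443.96 +$348.43 interest = $12,792.39; pay $2,261.46 → $10,530.93
Week 3: $10,530.93 +$294.86 interest = $10,825.79; pay $2,705.90 → $8,119.89

$2,705.90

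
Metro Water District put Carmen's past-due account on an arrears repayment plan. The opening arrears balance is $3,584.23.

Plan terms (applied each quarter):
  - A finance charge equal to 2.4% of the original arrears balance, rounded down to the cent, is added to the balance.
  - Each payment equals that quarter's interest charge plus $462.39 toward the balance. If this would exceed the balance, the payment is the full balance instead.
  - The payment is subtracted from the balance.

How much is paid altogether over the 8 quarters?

$4,272.39

Quarter 1: opening $3,584.23; interest $86.02 → $3,670.25; payment $548.41; balance $3,121.84
Quarter 2: opening $3,121.84; interest $86.02 → $3,207.86; payment $548.41; balance $2,659.45
Quarter 3: opening $2,659.45; interest $86.02 → $2,745.47; payment $548.41; balance $2,197.06
Quarter 4: opening $2,197.06; interest $86.02 → $2,283.08; payment $548.41; balance $1,734.67
Quarter 5: opening $1,734.67; interest $86.02 → $1,820.69; payment $548.41; balance $1,272.28
Quarter 6: opening $1,272.28; interest $86.02 → $1,358.30; payment $548.41; balance $809.89
Quarter 7: opening $809.89; interest $86.02 → $895.91; payment $548.41; balance $347.50
Quarter 8: opening $347.50; interest $86.02 → $433.52; payment $433.52; balance $0.00
Total paid: $4,272.39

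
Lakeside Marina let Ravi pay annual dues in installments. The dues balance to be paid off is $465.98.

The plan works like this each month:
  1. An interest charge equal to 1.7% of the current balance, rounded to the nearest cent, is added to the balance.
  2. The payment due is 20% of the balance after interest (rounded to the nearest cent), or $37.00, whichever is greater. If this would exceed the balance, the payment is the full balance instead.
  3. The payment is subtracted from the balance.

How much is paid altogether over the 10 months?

Month 1: opening $465.98; interest $7.92 → $473.90; payment $94.78; balance $379.12
Month 2: opening $379.12; interest $6.45 → $385.57; payment $77.11; balance $308.46
Month 3: opening $308.46; interest $5.24 → $313.70; payment $62.74; balance $250.96
Month 4: opening $250.96; interest $4.27 → $255.23; payment $51.05; balance $204.18
Month 5: opening $204.18; interest $3.47 → $207.65; payment $41.53; balance $166.12
Month 6: opening $166.12; interest $2.82 → $168.94; payment $37.00; balance $131.94
Month 7: opening $131.94; interest $2.24 → $134.18; payment $37.00; balance $97.18
Month 8: opening $97.18; interest $1.65 → $98.83; payment $37.00; balance $61.83
Month 9: opening $61.83; interest $1.05 → $62.88; payment $37.00; balance $25.88
Month 10: opening $25.88; interest $0.44 → $26.32; payment $26.32; balance $0.00
Total paid: $501.53

$501.53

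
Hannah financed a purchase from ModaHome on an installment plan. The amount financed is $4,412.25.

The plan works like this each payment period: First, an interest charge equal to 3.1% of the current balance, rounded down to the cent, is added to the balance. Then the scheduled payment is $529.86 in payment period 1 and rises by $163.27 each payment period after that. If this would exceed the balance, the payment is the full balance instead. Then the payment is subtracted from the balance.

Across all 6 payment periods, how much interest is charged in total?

$526.51

# | Opening | Interest | Payment | End bal
1 | $4,412.25 | $136.77 | $529.86 | $4,019.16
2 | $4,019.16 | $124.59 | $693.13 | $3,450.62
3 | $3,450.62 | $106.96 | $856.40 | $2,701.18
4 | $2,701.18 | $83.73 | $1,019.67 | $1,765.24
5 | $1,765.24 | $54.72 | $1,182.94 | $637.02
6 | $637.02 | $19.74 | $656.76 | $0.00
Total interest: $136.77 + $124.59 + $106.96 + $83.73 + $54.72 + $19.74 = $526.51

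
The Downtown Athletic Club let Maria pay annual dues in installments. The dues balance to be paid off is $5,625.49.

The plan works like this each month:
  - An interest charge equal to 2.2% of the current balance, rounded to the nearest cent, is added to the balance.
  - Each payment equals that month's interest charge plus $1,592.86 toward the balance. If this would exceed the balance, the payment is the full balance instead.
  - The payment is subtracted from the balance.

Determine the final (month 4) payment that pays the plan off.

# | Opening | Interest | Payment | End bal
1 | $5,625.49 | $123.76 | $1,716.62 | $4,032.63
2 | $4,032.63 | $88.72 | $1,681.58 | $2,439.77
3 | $2,439.77 | $53.67 | $1,646.53 | $846.91
4 | $846.91 | $18.63 | $865.54 | $0.00

$865.54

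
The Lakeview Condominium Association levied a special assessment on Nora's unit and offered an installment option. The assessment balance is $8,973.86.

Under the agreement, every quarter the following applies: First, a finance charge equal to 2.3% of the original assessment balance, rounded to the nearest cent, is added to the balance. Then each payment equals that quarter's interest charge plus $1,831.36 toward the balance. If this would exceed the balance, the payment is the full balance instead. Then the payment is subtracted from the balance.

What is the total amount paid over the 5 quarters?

Quarter 1: $8,973.86 +$206.40 interest = $9,180.26; pay $2,037.76 → $7,142.50
Quarter 2: $7,142.50 +$206.40 interest = $7,348.90; pay $2,037.76 → $5,311.14
Quarter 3: $5,311.14 +$206.40 interest = $5,517.54; pay $2,037.76 → $3,479.78
Quarter 4: $3,479.78 +$206.40 interest = $3,686.18; pay $2,037.76 → $1,648.42
Quarter 5: $1,648.42 +$206.40 interest = $1,854.82; pay $1,854.82 → $0.00
Total paid: $10,005.86

$10,005.86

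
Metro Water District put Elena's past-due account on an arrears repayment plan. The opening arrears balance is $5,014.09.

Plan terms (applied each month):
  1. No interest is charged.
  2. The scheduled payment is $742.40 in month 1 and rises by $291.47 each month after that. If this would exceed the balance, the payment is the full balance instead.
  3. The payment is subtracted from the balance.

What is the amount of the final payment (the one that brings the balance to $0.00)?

$295.67

Month 1: opening $5,014.09; payment $742.40; balance $4,271.69
Month 2: opening $4,271.69; payment $1,033.87; balance $3,237.82
Month 3: opening $3,237.82; payment $1,325.34; balance $1,912.48
Month 4: opening $1,912.48; payment $1,616.81; balance $295.67
Month 5: opening $295.67; payment $295.67; balance $0.00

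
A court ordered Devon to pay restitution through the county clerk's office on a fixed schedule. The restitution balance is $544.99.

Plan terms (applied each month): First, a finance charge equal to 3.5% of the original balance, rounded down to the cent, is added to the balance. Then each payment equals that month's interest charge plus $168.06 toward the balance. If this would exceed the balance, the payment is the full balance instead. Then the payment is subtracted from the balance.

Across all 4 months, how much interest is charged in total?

$76.28

Month 1: opening $544.99; interest $19.07 → $564.06; payment $187.13; balance $376.93
Month 2: opening $376.93; interest $19.07 → $396.00; payment $187.13; balance $208.87
Month 3: opening $208.87; interest $19.07 → $227.94; payment $187.13; balance $40.81
Month 4: opening $40.81; interest $19.07 → $59.88; payment $59.88; balance $0.00
Total interest: $19.07 + $19.07 + $19.07 + $19.07 = $76.28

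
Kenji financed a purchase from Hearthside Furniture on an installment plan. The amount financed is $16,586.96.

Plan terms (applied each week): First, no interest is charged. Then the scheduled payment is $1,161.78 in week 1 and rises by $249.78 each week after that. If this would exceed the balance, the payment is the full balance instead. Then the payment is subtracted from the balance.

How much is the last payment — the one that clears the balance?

$298.88

# | Opening | Payment | End bal
1 | $16,586.96 | $1,161.78 | $15,425.18
2 | $15,425.18 | $1,411.56 | $14,013.62
3 | $14,013.62 | $1,661.34 | $12,352.28
4 | $12,352.28 | $1,911.12 | $10,441.16
5 | $10,441.16 | $2,160.90 | $8,280.26
6 | $8,280.26 | $2,410.68 | $5,869.58
7 | $5,869.58 | $2,660.46 | $3,209.12
8 | $3,209.12 | $2,910.24 | $298.88
9 | $298.88 | $298.88 | $0.00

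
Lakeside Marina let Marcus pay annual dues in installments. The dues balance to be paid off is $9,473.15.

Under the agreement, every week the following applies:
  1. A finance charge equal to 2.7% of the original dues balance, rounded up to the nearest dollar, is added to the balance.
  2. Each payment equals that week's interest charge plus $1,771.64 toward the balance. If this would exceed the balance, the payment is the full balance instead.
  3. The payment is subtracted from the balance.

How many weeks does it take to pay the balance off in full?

6

# | Opening | Interest | Payment | End bal
1 | $9,473.15 | $256.00 | $2,027.64 | $7,701.51
2 | $7,701.51 | $256.00 | $2,027.64 | $5,929.87
3 | $5,929.87 | $256.00 | $2,027.64 | $4,158.23
4 | $4,158.23 | $256.00 | $2,027.64 | $2,386.59
5 | $2,386.59 | $256.00 | $2,027.64 | $614.95
6 | $614.95 | $256.00 | $870.95 | $0.00
Balance reaches $0.00 in week 6.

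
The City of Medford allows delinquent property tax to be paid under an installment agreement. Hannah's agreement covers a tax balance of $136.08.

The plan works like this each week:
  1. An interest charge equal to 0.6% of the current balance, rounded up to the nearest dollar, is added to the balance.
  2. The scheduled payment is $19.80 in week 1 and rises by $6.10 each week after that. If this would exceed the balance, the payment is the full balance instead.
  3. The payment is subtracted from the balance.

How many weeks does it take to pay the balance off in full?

5

# | Opening | Interest | Payment | End bal
1 | $136.08 | $1.00 | $19.80 | $117.28
2 | $117.28 | $1.00 | $25.90 | $92.38
3 | $92.38 | $1.00 | $32.00 | $61.38
4 | $61.38 | $1.00 | $38.10 | $24.28
5 | $24.28 | $1.00 | $25.28 | $0.00
Balance reaches $0.00 in week 5.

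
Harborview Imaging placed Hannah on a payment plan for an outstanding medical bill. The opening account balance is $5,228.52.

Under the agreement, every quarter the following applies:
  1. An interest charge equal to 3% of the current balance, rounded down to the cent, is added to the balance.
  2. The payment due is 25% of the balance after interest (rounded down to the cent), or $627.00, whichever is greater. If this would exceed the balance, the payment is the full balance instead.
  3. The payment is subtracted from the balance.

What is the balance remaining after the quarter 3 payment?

$2,410.32

Quarter 1: opening $5,228.52; interest $156.85 → $5,385.37; payment $1,346.34; balance $4,039.03
Quarter 2: opening $4,039.03; interest $121.17 → $4,160.20; payment $1,040.05; balance $3,120.15
Quarter 3: opening $3,120.15; interest $93.60 → $3,213.75; payment $803.43; balance $2,410.32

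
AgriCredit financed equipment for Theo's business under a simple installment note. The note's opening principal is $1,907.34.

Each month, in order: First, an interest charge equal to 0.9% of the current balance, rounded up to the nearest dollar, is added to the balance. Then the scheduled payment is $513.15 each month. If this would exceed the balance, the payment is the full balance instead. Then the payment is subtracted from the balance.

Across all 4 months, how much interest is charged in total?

Month 1: $1,907.34 +$18.00 interest = $1,925.34; pay $513.15 → $1,412.19
Month 2: $1,412.19 +$13.00 interest = $1,425.19; pay $513.15 → $912.04
Month 3: $912.04 +$9.00 interest = $921.04; pay $513.15 → $407.89
Month 4: $407.89 +$4.00 interest = $411.89; pay $411.89 → $0.00
Total interest: $18.00 + $13.00 + $9.00 + $4.00 = $44.00

$44.00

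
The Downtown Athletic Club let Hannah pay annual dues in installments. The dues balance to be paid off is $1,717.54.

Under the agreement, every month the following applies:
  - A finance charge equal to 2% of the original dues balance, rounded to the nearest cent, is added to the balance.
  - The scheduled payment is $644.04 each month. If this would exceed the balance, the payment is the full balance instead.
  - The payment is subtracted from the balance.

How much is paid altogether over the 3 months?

$1,820.59

Month 1: $1,717.54 +$34.35 interest = $1,751.89; pay $644.04 → $1,107.85
Month 2: $1,107.85 +$34.35 interest = $1,142.20; pay $644.04 → $498.16
Month 3: $498.16 +$34.35 interest = $532.51; pay $532.51 → $0.00
Total paid: $1,820.59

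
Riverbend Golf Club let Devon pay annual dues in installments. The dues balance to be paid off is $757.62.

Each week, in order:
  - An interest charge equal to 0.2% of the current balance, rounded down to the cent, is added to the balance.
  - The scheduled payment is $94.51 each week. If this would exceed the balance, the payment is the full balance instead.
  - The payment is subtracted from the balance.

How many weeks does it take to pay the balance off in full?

9

Week 1: opening $757.62; interest $1.51 → $759.13; payment $94.51; balance $664.62
Week 2: opening $664.62; interest $1.32 → $665.94; payment $94.51; balance $571.43
Week 3: opening $571.43; interest $1.14 → $572.57; payment $94.51; balance $478.06
Week 4: opening $478.06; interest $0.95 → $479.01; payment $94.51; balance $384.50
Week 5: opening $384.50; interest $0.76 → $385.26; payment $94.51; balance $290.75
Week 6: opening $290.75; interest $0.58 → $291.33; payment $94.51; balance $196.82
Week 7: opening $196.82; interest $0.39 → $197.21; payment $94.51; balance $102.70
Week 8: opening $102.70; interest $0.20 → $102.90; payment $94.51; balance $8.39
Week 9: opening $8.39; interest $0.01 → $8.40; payment $8.40; balance $0.00
Balance reaches $0.00 in week 9.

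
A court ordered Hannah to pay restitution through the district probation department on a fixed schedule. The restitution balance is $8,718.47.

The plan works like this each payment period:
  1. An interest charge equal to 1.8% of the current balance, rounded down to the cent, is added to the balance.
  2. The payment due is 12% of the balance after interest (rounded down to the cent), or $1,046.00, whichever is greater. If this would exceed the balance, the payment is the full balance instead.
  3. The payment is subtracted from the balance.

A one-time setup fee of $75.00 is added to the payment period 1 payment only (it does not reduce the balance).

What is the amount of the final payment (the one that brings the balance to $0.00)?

$95.55

Payment period 1: $8,718.47 +$156.93 interest = $8,875.40; pay $1,065.04 (+ $75.00 fee) → $7,810.36
Payment period 2: $7,810.36 +$140.58 interest = $7,950.94; pay $1,046.00 → $6,904.94
Payment period 3: $6,904.94 +$124.28 interest = $7,029.22; pay $1,046.00 → $5,983.22
Payment period 4: $5,983.22 +$107.69 interest = $6,090.91; pay $1,046.00 → $5,044.91
Payment period 5: $5,044.91 +$90.80 interest = $5,135.71; pay $1,046.00 → $4,089.71
Payment period 6: $4,089.71 +$73.61 interest = $4,163.32; pay $1,046.00 → $3,117.32
Payment period 7: $3,117.32 +$56.11 interest = $3,173.43; pay $1,046.00 → $2,127.43
Payment period 8: $2,127.43 +$38.29 interest = $2,165.72; pay $1,046.00 → $1,119.72
Payment period 9: $1,119.72 +$20.15 interest = $1,139.87; pay $1,046.00 → $93.87
Payment period 10: $93.87 +$1.68 interest = $95.55; pay $95.55 → $0.00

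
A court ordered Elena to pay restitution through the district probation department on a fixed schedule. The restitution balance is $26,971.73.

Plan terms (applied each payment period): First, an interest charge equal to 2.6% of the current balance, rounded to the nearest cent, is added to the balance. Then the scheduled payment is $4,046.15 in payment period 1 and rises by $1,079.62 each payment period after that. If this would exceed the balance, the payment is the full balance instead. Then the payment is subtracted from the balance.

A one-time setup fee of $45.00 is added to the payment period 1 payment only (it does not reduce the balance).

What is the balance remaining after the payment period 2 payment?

$19,115.37

Payment period 1: opening $26,971.73; interest $701.26 → $27,672.99; payment $4,046.15 (+ $45.00 fee); balance $23,626.84
Payment period 2: opening $23,626.84; interest $614.30 → $24,241.14; payment $5,125.77; balance $19,115.37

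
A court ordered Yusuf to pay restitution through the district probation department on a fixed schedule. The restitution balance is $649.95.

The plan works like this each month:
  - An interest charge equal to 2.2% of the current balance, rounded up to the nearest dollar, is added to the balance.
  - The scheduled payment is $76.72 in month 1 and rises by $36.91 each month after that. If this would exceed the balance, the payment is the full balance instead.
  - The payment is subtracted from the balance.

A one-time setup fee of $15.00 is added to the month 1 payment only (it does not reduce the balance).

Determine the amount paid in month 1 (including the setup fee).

# | Opening | Interest | Payment | Fee | End bal
1 | $649.95 | $15.00 | $76.72 | $15.00 | $588.23

$91.72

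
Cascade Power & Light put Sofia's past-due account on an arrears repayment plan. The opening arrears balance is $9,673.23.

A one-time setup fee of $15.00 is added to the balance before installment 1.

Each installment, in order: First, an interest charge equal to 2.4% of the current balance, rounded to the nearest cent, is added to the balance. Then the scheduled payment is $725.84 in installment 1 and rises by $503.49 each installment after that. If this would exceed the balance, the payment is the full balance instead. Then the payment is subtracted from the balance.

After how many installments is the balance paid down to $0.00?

# | Opening | Interest | Payment | End bal
1 | $9,688.23 | $232.52 | $725.84 | $9,194.91
2 | $9,194.91 | $220.68 | $1,229.33 | $8,186.26
3 | $8,186.26 | $196.47 | $1,732.82 | $6,649.91
4 | $6,649.91 | $159.60 | $2,236.31 | $4,573.20
5 | $4,573.20 | $109.76 | $2,739.80 | $1,943.16
6 | $1,943.16 | $46.64 | $1,989.80 | $0.00
Balance reaches $0.00 in installment 6.

6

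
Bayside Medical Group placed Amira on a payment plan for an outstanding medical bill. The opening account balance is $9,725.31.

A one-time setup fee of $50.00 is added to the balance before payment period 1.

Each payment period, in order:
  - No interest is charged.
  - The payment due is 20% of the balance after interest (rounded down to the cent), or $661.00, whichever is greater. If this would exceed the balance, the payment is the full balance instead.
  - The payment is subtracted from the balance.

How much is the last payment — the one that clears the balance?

$559.18

Payment period 1: opening $9,775.31; payment $1,955.06; balance $7,820.25
Payment period 2: opening $7,820.25; payment $1,564.05; balance $6,256.20
Payment period 3: opening $6,256.20; payment $1,251.24; balance $5,004.96
Payment period 4: opening $5,004.96; payment $1,000.99; balance $4,003.97
Payment period 5: opening $4,003.97; payment $800.79; balance $3,203.18
Payment period 6: opening $3,203.18; payment $661.00; balance $2,542.18
Payment period 7: opening $2,542.18; payment $661.00; balance $1,881.18
Payment period 8: opening $1,881.18; payment $661.00; balance $1,220.18
Payment period 9: opening $1,220.18; payment $661.00; balance $559.18
Payment period 10: opening $559.18; payment $559.18; balance $0.00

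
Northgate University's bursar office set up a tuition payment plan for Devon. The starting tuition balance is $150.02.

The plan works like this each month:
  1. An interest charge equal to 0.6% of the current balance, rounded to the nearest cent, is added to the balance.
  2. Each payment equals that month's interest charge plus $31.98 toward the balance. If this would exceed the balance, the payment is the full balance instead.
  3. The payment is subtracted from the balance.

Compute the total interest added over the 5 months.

Month 1: $150.02 +$0.90 interest = $150.92; pay $32.88 → $118.04
Month 2: $118.04 +$0.71 interest = $118.75; pay $32.69 → $86.06
Month 3: $86.06 +$0.52 interest = $86.58; pay $32.50 → $54.08
Month 4: $54.08 +$0.32 interest = $54.40; pay $32.30 → $22.10
Month 5: $22.10 +$0.13 interest = $22.23; pay $22.23 → $0.00
Total interest: $0.90 + $0.71 + $0.52 + $0.32 + $0.13 = $2.58

$2.58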